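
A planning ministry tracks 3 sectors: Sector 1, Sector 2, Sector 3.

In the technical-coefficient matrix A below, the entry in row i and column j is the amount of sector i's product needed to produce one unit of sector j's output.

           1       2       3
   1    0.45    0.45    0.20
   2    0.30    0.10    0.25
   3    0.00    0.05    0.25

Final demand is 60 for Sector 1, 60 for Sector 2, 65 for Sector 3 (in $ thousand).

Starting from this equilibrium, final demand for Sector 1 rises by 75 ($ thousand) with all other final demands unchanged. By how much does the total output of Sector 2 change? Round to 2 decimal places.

Δx_2 = 64.87

I − A =
  [   0.55    -0.45    -0.20]
  [  -0.30     0.90    -0.25]
  [   0.00    -0.05     0.75]
Cofactors of I−A, C_ij = (−1)^(i+j)·(minor ij) (rows/columns in the sector order above):
  C_11 = (0.90)(0.75) − (-0.25)(-0.05) = 0.6625
  C_12 = −[(-0.30)(0.75) − (-0.25)(0.00)] = 0.2250
  C_13 = (-0.30)(-0.05) − (0.90)(0.00) = 0.0150
  C_21 = −[(-0.45)(0.75) − (-0.20)(-0.05)] = 0.3475
  C_22 = (0.55)(0.75) − (-0.20)(0.00) = 0.4125
  C_23 = −[(0.55)(-0.05) − (-0.45)(0.00)] = 0.0275
  C_31 = (-0.45)(-0.25) − (-0.20)(0.90) = 0.2925
  C_32 = −[(0.55)(-0.25) − (-0.20)(-0.30)] = 0.1975
  C_33 = (0.55)(0.90) − (-0.45)(-0.30) = 0.3600
det(I−A) = Σ_j (I−A)_1j·C_1j = (0.55)(0.6625) + (-0.45)(0.2250) + (-0.20)(0.0150) = 0.260125
adj(I−A) = Cᵀ =
  [ 0.6625   0.3475   0.2925]
  [ 0.2250   0.4125   0.1975]
  [ 0.0150   0.0275   0.3600]
(I − A)⁻¹ = adj(I−A) / det(I−A) ≈
  [   2.5469     1.3359     1.1245]
  [   0.8650     1.5858     0.7593]
  [   0.0577     0.1057     1.3840]
Δx = (I − A)⁻¹ Δd with Δd having +75 in the Sector 1 component and 0 elsewhere.
So Δx_2 = L_21 · (+75), where L_21 = adj(I−A)_21 / det(I−A) = 0.2250 / 0.260125.
Δx_2 = 0.2250 × (+75) / 0.260125 = 16.875 / 0.260125 ≈ 64.87.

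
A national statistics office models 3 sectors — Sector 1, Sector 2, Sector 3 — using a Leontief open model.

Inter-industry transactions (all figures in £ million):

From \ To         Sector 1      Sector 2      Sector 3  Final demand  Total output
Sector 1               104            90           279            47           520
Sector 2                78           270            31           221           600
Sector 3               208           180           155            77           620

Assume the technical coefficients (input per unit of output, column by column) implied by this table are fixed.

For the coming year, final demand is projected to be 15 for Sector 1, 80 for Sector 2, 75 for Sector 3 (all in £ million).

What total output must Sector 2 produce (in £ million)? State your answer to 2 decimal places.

x_2 = 244.03

Technical coefficients a_ij = z_ij / X_j:
  a_11 = 104/520 = 0.20, a_21 = 78/520 = 0.15, a_31 = 208/520 = 0.40
  a_12 = 90/600 = 0.15, a_22 = 270/600 = 0.45, a_32 = 180/600 = 0.30
  a_13 = 279/620 = 0.45, a_23 = 31/620 = 0.05, a_33 = 155/620 = 0.25
I − A =
  [   0.80    -0.15    -0.45]
  [  -0.15     0.55    -0.05]
  [  -0.40    -0.30     0.75]
Cofactors of I−A, C_ij = (−1)^(i+j)·(minor ij) (rows/columns in the sector order above):
  C_11 = (0.55)(0.75) − (-0.05)(-0.30) = 0.3975
  C_12 = −[(-0.15)(0.75) − (-0.05)(-0.40)] = 0.1325
  C_13 = (-0.15)(-0.30) − (0.55)(-0.40) = 0.2650
  C_21 = −[(-0.15)(0.75) − (-0.45)(-0.30)] = 0.2475
  C_22 = (0.80)(0.75) − (-0.45)(-0.40) = 0.4200
  C_23 = −[(0.80)(-0.30) − (-0.15)(-0.40)] = 0.3000
  C_31 = (-0.15)(-0.05) − (-0.45)(0.55) = 0.2550
  C_32 = −[(0.80)(-0.05) − (-0.45)(-0.15)] = 0.1075
  C_33 = (0.80)(0.55) − (-0.15)(-0.15) = 0.4175
det(I−A) = Σ_j (I−A)_1j·C_1j = (0.80)(0.3975) + (-0.15)(0.1325) + (-0.45)(0.2650) = 0.178875
adj(I−A) = Cᵀ =
  [ 0.3975   0.2475   0.2550]
  [ 0.1325   0.4200   0.1075]
  [ 0.2650   0.3000   0.4175]
(I − A)⁻¹ = adj(I−A) / det(I−A) ≈
  [   2.2222     1.3836     1.4256]
  [   0.7407     2.3480     0.6010]
  [   1.4815     1.6771     2.3340]
x = (I − A)⁻¹ d = adj(I−A)·d / det(I−A), with det(I−A) = 0.178875:
  x_1 = (0.3975·15 + 0.2475·80 + 0.2550·75) / 0.178875 = 44.8875 / 0.178875 ≈ 250.94
  x_2 = (0.1325·15 + 0.4200·80 + 0.1075·75) / 0.178875 = 43.65 / 0.178875 ≈ 244.03
  x_3 = (0.2650·15 + 0.3000·80 + 0.4175·75) / 0.178875 = 59.2875 / 0.178875 ≈ 331.45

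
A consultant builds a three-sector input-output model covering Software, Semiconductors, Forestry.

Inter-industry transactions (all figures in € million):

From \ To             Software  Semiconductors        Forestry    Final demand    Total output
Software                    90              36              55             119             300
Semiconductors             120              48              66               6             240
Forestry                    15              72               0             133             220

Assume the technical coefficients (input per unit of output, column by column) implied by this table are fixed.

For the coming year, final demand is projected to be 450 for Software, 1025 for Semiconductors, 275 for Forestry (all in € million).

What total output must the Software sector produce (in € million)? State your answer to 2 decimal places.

Technical coefficients a_ij = z_ij / X_j:
  a_11 = 90/300 = 0.30, a_21 = 120/300 = 0.40, a_31 = 15/300 = 0.05
  a_12 = 36/240 = 0.15, a_22 = 48/240 = 0.20, a_32 = 72/240 = 0.30
  a_13 = 55/220 = 0.25, a_23 = 66/220 = 0.30, a_33 = 0/220 = 0.00
I − A =
  [   0.70    -0.15    -0.25]
  [  -0.40     0.80    -0.30]
  [  -0.05    -0.30     1.00]
Cofactors of I−A, C_ij = (−1)^(i+j)·(minor ij) (rows/columns in the sector order above):
  C_11 = (0.80)(1.00) − (-0.30)(-0.30) = 0.7100
  C_12 = −[(-0.40)(1.00) − (-0.30)(-0.05)] = 0.4150
  C_13 = (-0.40)(-0.30) − (0.80)(-0.05) = 0.1600
  C_21 = −[(-0.15)(1.00) − (-0.25)(-0.30)] = 0.2250
  C_22 = (0.70)(1.00) − (-0.25)(-0.05) = 0.6875
  C_23 = −[(0.70)(-0.30) − (-0.15)(-0.05)] = 0.2175
  C_31 = (-0.15)(-0.30) − (-0.25)(0.80) = 0.2450
  C_32 = −[(0.70)(-0.30) − (-0.25)(-0.40)] = 0.3100
  C_33 = (0.70)(0.80) − (-0.15)(-0.40) = 0.5000
det(I−A) = Σ_j (I−A)_1j·C_1j = (0.70)(0.7100) + (-0.15)(0.4150) + (-0.25)(0.1600) = 0.39475
adj(I−A) = Cᵀ =
  [ 0.7100   0.2250   0.2450]
  [ 0.4150   0.6875   0.3100]
  [ 0.1600   0.2175   0.5000]
(I − A)⁻¹ = adj(I−A) / det(I−A) ≈
  [   1.7986     0.5700     0.6206]
  [   1.0513     1.7416     0.7853]
  [   0.4053     0.5510     1.2666]
x = (I − A)⁻¹ d = adj(I−A)·d / det(I−A), with det(I−A) = 0.39475:
  x_1 = (0.7100·450 + 0.2250·1025 + 0.2450·275) / 0.39475 = 617.50 / 0.39475 ≈ 1564.28
  x_2 = (0.4150·450 + 0.6875·1025 + 0.3100·275) / 0.39475 = 976.6875 / 0.39475 ≈ 2474.19
  x_3 = (0.1600·450 + 0.2175·1025 + 0.5000·275) / 0.39475 = 432.4375 / 0.39475 ≈ 1095.47

x_1 = 1564.28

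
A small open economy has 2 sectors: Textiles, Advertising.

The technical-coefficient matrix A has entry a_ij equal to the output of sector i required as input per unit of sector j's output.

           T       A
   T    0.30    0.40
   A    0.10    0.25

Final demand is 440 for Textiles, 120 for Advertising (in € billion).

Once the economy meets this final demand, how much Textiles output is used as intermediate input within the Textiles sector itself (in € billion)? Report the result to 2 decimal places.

I − A =
  [   0.70    -0.40]
  [  -0.10     0.75]
det(I−A) = (0.70)(0.75) − (-0.40)(-0.10) = 0.4850
adj(I−A) = [[0.75, 0.40], [0.10, 0.70]]
(I − A)⁻¹ = adj(I−A) / det(I−A) ≈
  [   1.5464     0.8247]
  [   0.2062     1.4433]
First solve x = (I − A)⁻¹ d = adj(I−A)·d / det(I−A); in particular x_T = (0.75·440 + 0.40·120) / 0.4850 = 378.00 / 0.4850 ≈ 779.3814.
Intermediate flow from T to T: z_TT = a_TT · x_T = 0.30 × 378.00 / 0.4850 = 113.40 / 0.4850 ≈ 233.81.

z_TT = 233.81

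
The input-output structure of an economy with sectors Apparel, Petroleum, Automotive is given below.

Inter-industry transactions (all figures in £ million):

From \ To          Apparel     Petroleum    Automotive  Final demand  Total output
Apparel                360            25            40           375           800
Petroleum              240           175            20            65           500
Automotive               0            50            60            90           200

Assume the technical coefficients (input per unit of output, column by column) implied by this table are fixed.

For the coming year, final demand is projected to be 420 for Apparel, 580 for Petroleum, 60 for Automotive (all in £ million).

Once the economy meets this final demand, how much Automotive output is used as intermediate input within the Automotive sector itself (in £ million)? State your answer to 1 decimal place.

Technical coefficients a_ij = z_ij / X_j:
  a_11 = 360/800 = 0.45, a_21 = 240/800 = 0.30, a_31 = 0/800 = 0.00
  a_12 = 25/500 = 0.05, a_22 = 175/500 = 0.35, a_32 = 50/500 = 0.10
  a_13 = 40/200 = 0.20, a_23 = 20/200 = 0.10, a_33 = 60/200 = 0.30
I − A =
  [   0.55    -0.05    -0.20]
  [  -0.30     0.65    -0.10]
  [   0.00    -0.10     0.70]
Cofactors of I−A, C_ij = (−1)^(i+j)·(minor ij) (rows/columns in the sector order above):
  C_11 = (0.65)(0.70) − (-0.10)(-0.10) = 0.4450
  C_12 = −[(-0.30)(0.70) − (-0.10)(0.00)] = 0.2100
  C_13 = (-0.30)(-0.10) − (0.65)(0.00) = 0.0300
  C_21 = −[(-0.05)(0.70) − (-0.20)(-0.10)] = 0.0550
  C_22 = (0.55)(0.70) − (-0.20)(0.00) = 0.3850
  C_23 = −[(0.55)(-0.10) − (-0.05)(0.00)] = 0.0550
  C_31 = (-0.05)(-0.10) − (-0.20)(0.65) = 0.1350
  C_32 = −[(0.55)(-0.10) − (-0.20)(-0.30)] = 0.1150
  C_33 = (0.55)(0.65) − (-0.05)(-0.30) = 0.3425
det(I−A) = Σ_j (I−A)_1j·C_1j = (0.55)(0.4450) + (-0.05)(0.2100) + (-0.20)(0.0300) = 0.22825
adj(I−A) = Cᵀ =
  [ 0.4450   0.0550   0.1350]
  [ 0.2100   0.3850   0.1150]
  [ 0.0300   0.0550   0.3425]
(I − A)⁻¹ = adj(I−A) / det(I−A) ≈
  [   1.9496     0.2410     0.5915]
  [   0.9200     1.6867     0.5038]
  [   0.1314     0.2410     1.5005]
First solve x = (I − A)⁻¹ d = adj(I−A)·d / det(I−A); in particular x_3 = (0.0300·420 + 0.0550·580 + 0.3425·60) / 0.22825 = 65.05 / 0.22825 ≈ 284.995.
Intermediate flow from 3 to 3: z_33 = a_33 · x_3 = 0.30 × 65.05 / 0.22825 = 19.515 / 0.22825 ≈ 85.5.

z_33 = 85.5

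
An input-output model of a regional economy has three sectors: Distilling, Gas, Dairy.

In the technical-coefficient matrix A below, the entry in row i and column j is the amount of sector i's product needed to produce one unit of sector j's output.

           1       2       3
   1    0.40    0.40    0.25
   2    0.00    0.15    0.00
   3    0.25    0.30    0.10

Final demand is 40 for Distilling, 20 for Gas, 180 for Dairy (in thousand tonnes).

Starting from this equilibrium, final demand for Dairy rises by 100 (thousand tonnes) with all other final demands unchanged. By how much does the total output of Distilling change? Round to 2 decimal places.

Δx_1 = 52.36

I − A =
  [   0.60    -0.40    -0.25]
  [   0.00     0.85     0.00]
  [  -0.25    -0.30     0.90]
Cofactors of I−A, C_ij = (−1)^(i+j)·(minor ij) (rows/columns in the sector order above):
  C_11 = (0.85)(0.90) − (0.00)(-0.30) = 0.7650
  C_12 = −[(0.00)(0.90) − (0.00)(-0.25)] = 0.0000
  C_13 = (0.00)(-0.30) − (0.85)(-0.25) = 0.2125
  C_21 = −[(-0.40)(0.90) − (-0.25)(-0.30)] = 0.4350
  C_22 = (0.60)(0.90) − (-0.25)(-0.25) = 0.4775
  C_23 = −[(0.60)(-0.30) − (-0.40)(-0.25)] = 0.2800
  C_31 = (-0.40)(0.00) − (-0.25)(0.85) = 0.2125
  C_32 = −[(0.60)(0.00) − (-0.25)(0.00)] = 0.0000
  C_33 = (0.60)(0.85) − (-0.40)(0.00) = 0.5100
det(I−A) = Σ_j (I−A)_1j·C_1j = (0.60)(0.7650) + (-0.40)(0.0000) + (-0.25)(0.2125) = 0.405875
adj(I−A) = Cᵀ =
  [ 0.7650   0.4350   0.2125]
  [ 0.0000   0.4775   0.0000]
  [ 0.2125   0.2800   0.5100]
(I − A)⁻¹ = adj(I−A) / det(I−A) ≈
  [   1.8848     1.0718     0.5236]
  [   0.0000     1.1765     0.0000]
  [   0.5236     0.6899     1.2565]
Δx = (I − A)⁻¹ Δd with Δd having +100 in the Dairy component and 0 elsewhere.
So Δx_1 = L_13 · (+100), where L_13 = adj(I−A)_13 / det(I−A) = 0.2125 / 0.405875.
Δx_1 = 0.2125 × (+100) / 0.405875 = 21.25 / 0.405875 ≈ 52.36.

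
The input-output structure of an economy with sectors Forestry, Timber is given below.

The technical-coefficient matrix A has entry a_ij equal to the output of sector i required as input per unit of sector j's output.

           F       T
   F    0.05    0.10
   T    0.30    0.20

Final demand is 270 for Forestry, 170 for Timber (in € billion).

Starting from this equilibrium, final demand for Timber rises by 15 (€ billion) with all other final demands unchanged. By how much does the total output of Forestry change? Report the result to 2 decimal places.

I − A =
  [   0.95    -0.10]
  [  -0.30     0.80]
det(I−A) = (0.95)(0.80) − (-0.10)(-0.30) = 0.7300
adj(I−A) = [[0.80, 0.10], [0.30, 0.95]]
(I − A)⁻¹ = adj(I−A) / det(I−A) ≈
  [   1.0959     0.1370]
  [   0.4110     1.3014]
Δx = (I − A)⁻¹ Δd with Δd having +15 in the Timber component and 0 elsewhere.
So Δx_F = L_FT · (+15), where L_FT = adj(I−A)_FT / det(I−A) = 0.10 / 0.7300.
Δx_F = 0.10 × (+15) / 0.7300 = 1.50 / 0.7300 ≈ 2.05.

Δx_F = 2.05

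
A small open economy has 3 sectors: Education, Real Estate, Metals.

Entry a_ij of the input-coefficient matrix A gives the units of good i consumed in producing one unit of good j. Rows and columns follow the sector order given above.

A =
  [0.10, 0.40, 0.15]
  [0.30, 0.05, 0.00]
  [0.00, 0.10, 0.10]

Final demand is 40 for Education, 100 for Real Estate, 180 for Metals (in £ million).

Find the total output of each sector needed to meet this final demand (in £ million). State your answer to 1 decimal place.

I − A =
  [   0.90    -0.40    -0.15]
  [  -0.30     0.95     0.00]
  [   0.00    -0.10     0.90]
Cofactors of I−A, C_ij = (−1)^(i+j)·(minor ij) (rows/columns in the sector order above):
  C_11 = (0.95)(0.90) − (0.00)(-0.10) = 0.8550
  C_12 = −[(-0.30)(0.90) − (0.00)(0.00)] = 0.2700
  C_13 = (-0.30)(-0.10) − (0.95)(0.00) = 0.0300
  C_21 = −[(-0.40)(0.90) − (-0.15)(-0.10)] = 0.3750
  C_22 = (0.90)(0.90) − (-0.15)(0.00) = 0.8100
  C_23 = −[(0.90)(-0.10) − (-0.40)(0.00)] = 0.0900
  C_31 = (-0.40)(0.00) − (-0.15)(0.95) = 0.1425
  C_32 = −[(0.90)(0.00) − (-0.15)(-0.30)] = 0.0450
  C_33 = (0.90)(0.95) − (-0.40)(-0.30) = 0.7350
det(I−A) = Σ_j (I−A)_1j·C_1j = (0.90)(0.8550) + (-0.40)(0.2700) + (-0.15)(0.0300) = 0.6570
adj(I−A) = Cᵀ =
  [ 0.8550   0.3750   0.1425]
  [ 0.2700   0.8100   0.0450]
  [ 0.0300   0.0900   0.7350]
(I − A)⁻¹ = adj(I−A) / det(I−A) ≈
  [   1.3014     0.5708     0.2169]
  [   0.4110     1.2329     0.0685]
  [   0.0457     0.1370     1.1187]
x = (I − A)⁻¹ d = adj(I−A)·d / det(I−A), with det(I−A) = 0.6570:
  x_E = (0.8550·40 + 0.3750·100 + 0.1425·180) / 0.6570 = 97.35 / 0.6570 ≈ 148.2
  x_R = (0.2700·40 + 0.8100·100 + 0.0450·180) / 0.6570 = 99.90 / 0.6570 ≈ 152.1
  x_M = (0.0300·40 + 0.0900·100 + 0.7350·180) / 0.6570 = 142.50 / 0.6570 ≈ 216.9

x_E = 148.2, x_R = 152.1, x_M = 216.9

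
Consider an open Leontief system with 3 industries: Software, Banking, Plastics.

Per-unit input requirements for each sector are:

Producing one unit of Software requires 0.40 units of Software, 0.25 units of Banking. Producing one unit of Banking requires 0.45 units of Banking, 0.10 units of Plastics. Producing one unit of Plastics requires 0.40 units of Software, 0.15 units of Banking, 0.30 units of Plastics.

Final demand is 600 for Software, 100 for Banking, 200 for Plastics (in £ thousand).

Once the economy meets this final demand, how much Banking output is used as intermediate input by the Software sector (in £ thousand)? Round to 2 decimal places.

z_21 = 318.40

I − A =
  [   0.60     0.00    -0.40]
  [  -0.25     0.55    -0.15]
  [   0.00    -0.10     0.70]
Cofactors of I−A, C_ij = (−1)^(i+j)·(minor ij) (rows/columns in the sector order above):
  C_11 = (0.55)(0.70) − (-0.15)(-0.10) = 0.3700
  C_12 = −[(-0.25)(0.70) − (-0.15)(0.00)] = 0.1750
  C_13 = (-0.25)(-0.10) − (0.55)(0.00) = 0.0250
  C_21 = −[(0.00)(0.70) − (-0.40)(-0.10)] = 0.0400
  C_22 = (0.60)(0.70) − (-0.40)(0.00) = 0.4200
  C_23 = −[(0.60)(-0.10) − (0.00)(0.00)] = 0.0600
  C_31 = (0.00)(-0.15) − (-0.40)(0.55) = 0.2200
  C_32 = −[(0.60)(-0.15) − (-0.40)(-0.25)] = 0.1900
  C_33 = (0.60)(0.55) − (0.00)(-0.25) = 0.3300
det(I−A) = Σ_j (I−A)_1j·C_1j = (0.60)(0.3700) + (0.00)(0.1750) + (-0.40)(0.0250) = 0.2120
adj(I−A) = Cᵀ =
  [ 0.3700   0.0400   0.2200]
  [ 0.1750   0.4200   0.1900]
  [ 0.0250   0.0600   0.3300]
(I − A)⁻¹ = adj(I−A) / det(I−A) ≈
  [   1.7453     0.1887     1.0377]
  [   0.8255     1.9811     0.8962]
  [   0.1179     0.2830     1.5566]
First solve x = (I − A)⁻¹ d = adj(I−A)·d / det(I−A); in particular x_1 = (0.3700·600 + 0.0400·100 + 0.2200·200) / 0.2120 = 270.00 / 0.2120 ≈ 1273.5849.
Intermediate flow from 2 to 1: z_21 = a_21 · x_1 = 0.25 × 270.00 / 0.2120 = 67.50 / 0.2120 ≈ 318.40.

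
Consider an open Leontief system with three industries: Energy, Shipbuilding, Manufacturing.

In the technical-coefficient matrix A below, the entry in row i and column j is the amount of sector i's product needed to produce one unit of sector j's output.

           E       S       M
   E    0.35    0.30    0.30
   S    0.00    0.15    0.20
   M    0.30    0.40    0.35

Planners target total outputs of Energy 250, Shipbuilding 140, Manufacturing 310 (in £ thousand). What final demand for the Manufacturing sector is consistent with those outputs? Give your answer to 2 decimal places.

d_M = 70.50

I − A =
  [   0.65    -0.30    -0.30]
  [   0.00     0.85    -0.20]
  [  -0.30    -0.40     0.65]
d = (I − A) x:
  d_E = (+0.65)·250 + (-0.30)·140 + (-0.30)·310 = 27.50
  d_S = (+0.00)·250 + (+0.85)·140 + (-0.20)·310 = 57.00
  d_M = (-0.30)·250 + (-0.40)·140 + (+0.65)·310 = 70.50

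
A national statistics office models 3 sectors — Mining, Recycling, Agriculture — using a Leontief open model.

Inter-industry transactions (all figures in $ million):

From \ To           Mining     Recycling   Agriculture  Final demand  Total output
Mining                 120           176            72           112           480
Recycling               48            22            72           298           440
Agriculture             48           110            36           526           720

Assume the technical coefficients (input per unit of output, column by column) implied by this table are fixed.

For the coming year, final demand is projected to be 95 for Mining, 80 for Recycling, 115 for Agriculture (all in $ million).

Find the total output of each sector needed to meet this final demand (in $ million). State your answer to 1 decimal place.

x_M = 217.3, x_R = 125.7, x_A = 177.0

Technical coefficients a_ij = z_ij / X_j:
  a_MM = 120/480 = 0.25, a_RM = 48/480 = 0.10, a_AM = 48/480 = 0.10
  a_MR = 176/440 = 0.40, a_RR = 22/440 = 0.05, a_AR = 110/440 = 0.25
  a_MA = 72/720 = 0.10, a_RA = 72/720 = 0.10, a_AA = 36/720 = 0.05
I − A =
  [   0.75    -0.40    -0.10]
  [  -0.10     0.95    -0.10]
  [  -0.10    -0.25     0.95]
Cofactors of I−A, C_ij = (−1)^(i+j)·(minor ij) (rows/columns in the sector order above):
  C_11 = (0.95)(0.95) − (-0.10)(-0.25) = 0.8775
  C_12 = −[(-0.10)(0.95) − (-0.10)(-0.10)] = 0.1050
  C_13 = (-0.10)(-0.25) − (0.95)(-0.10) = 0.1200
  C_21 = −[(-0.40)(0.95) − (-0.10)(-0.25)] = 0.4050
  C_22 = (0.75)(0.95) − (-0.10)(-0.10) = 0.7025
  C_23 = −[(0.75)(-0.25) − (-0.40)(-0.10)] = 0.2275
  C_31 = (-0.40)(-0.10) − (-0.10)(0.95) = 0.1350
  C_32 = −[(0.75)(-0.10) − (-0.10)(-0.10)] = 0.0850
  C_33 = (0.75)(0.95) − (-0.40)(-0.10) = 0.6725
det(I−A) = Σ_j (I−A)_1j·C_1j = (0.75)(0.8775) + (-0.40)(0.1050) + (-0.10)(0.1200) = 0.604125
adj(I−A) = Cᵀ =
  [ 0.8775   0.4050   0.1350]
  [ 0.1050   0.7025   0.0850]
  [ 0.1200   0.2275   0.6725]
(I − A)⁻¹ = adj(I−A) / det(I−A) ≈
  [   1.4525     0.6704     0.2235]
  [   0.1738     1.1628     0.1407]
  [   0.1986     0.3766     1.1132]
x = (I − A)⁻¹ d = adj(I−A)·d / det(I−A), with det(I−A) = 0.604125:
  x_M = (0.8775·95 + 0.4050·80 + 0.1350·115) / 0.604125 = 131.2875 / 0.604125 ≈ 217.3
  x_R = (0.1050·95 + 0.7025·80 + 0.0850·115) / 0.604125 = 75.95 / 0.604125 ≈ 125.7
  x_A = (0.1200·95 + 0.2275·80 + 0.6725·115) / 0.604125 = 106.9375 / 0.604125 ≈ 177.0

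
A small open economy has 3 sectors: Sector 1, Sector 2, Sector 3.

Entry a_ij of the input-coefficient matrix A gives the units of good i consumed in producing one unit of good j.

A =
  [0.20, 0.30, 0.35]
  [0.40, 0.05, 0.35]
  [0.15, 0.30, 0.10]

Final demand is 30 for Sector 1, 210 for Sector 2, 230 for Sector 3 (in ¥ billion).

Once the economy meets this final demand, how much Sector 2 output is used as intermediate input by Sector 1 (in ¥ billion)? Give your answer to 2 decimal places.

I − A =
  [   0.80    -0.30    -0.35]
  [  -0.40     0.95    -0.35]
  [  -0.15    -0.30     0.90]
Cofactors of I−A, C_ij = (−1)^(i+j)·(minor ij) (rows/columns in the sector order above):
  C_11 = (0.95)(0.90) − (-0.35)(-0.30) = 0.7500
  C_12 = −[(-0.40)(0.90) − (-0.35)(-0.15)] = 0.4125
  C_13 = (-0.40)(-0.30) − (0.95)(-0.15) = 0.2625
  C_21 = −[(-0.30)(0.90) − (-0.35)(-0.30)] = 0.3750
  C_22 = (0.80)(0.90) − (-0.35)(-0.15) = 0.6675
  C_23 = −[(0.80)(-0.30) − (-0.30)(-0.15)] = 0.2850
  C_31 = (-0.30)(-0.35) − (-0.35)(0.95) = 0.4375
  C_32 = −[(0.80)(-0.35) − (-0.35)(-0.40)] = 0.4200
  C_33 = (0.80)(0.95) − (-0.30)(-0.40) = 0.6400
det(I−A) = Σ_j (I−A)_1j·C_1j = (0.80)(0.7500) + (-0.30)(0.4125) + (-0.35)(0.2625) = 0.384375
adj(I−A) = Cᵀ =
  [ 0.7500   0.3750   0.4375]
  [ 0.4125   0.6675   0.4200]
  [ 0.2625   0.2850   0.6400]
(I − A)⁻¹ = adj(I−A) / det(I−A) ≈
  [   1.9512     0.9756     1.1382]
  [   1.0732     1.7366     1.0927]
  [   0.6829     0.7415     1.6650]
First solve x = (I − A)⁻¹ d = adj(I−A)·d / det(I−A); in particular x_1 = (0.7500·30 + 0.3750·210 + 0.4375·230) / 0.384375 = 201.875 / 0.384375 ≈ 525.2033.
Intermediate flow from 2 to 1: z_21 = a_21 · x_1 = 0.40 × 201.875 / 0.384375 = 80.75 / 0.384375 ≈ 210.08.

z_21 = 210.08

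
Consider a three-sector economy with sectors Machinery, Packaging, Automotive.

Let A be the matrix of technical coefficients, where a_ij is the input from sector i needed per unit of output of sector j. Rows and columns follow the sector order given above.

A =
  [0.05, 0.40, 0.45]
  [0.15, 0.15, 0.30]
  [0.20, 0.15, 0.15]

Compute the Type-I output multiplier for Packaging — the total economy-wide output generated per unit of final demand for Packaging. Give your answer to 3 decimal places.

I − A =
  [   0.95    -0.40    -0.45]
  [  -0.15     0.85    -0.30]
  [  -0.20    -0.15     0.85]
Cofactors of I−A, C_ij = (−1)^(i+j)·(minor ij) (rows/columns in the sector order above):
  C_11 = (0.85)(0.85) − (-0.30)(-0.15) = 0.6775
  C_12 = −[(-0.15)(0.85) − (-0.30)(-0.20)] = 0.1875
  C_13 = (-0.15)(-0.15) − (0.85)(-0.20) = 0.1925
  C_21 = −[(-0.40)(0.85) − (-0.45)(-0.15)] = 0.4075
  C_22 = (0.95)(0.85) − (-0.45)(-0.20) = 0.7175
  C_23 = −[(0.95)(-0.15) − (-0.40)(-0.20)] = 0.2225
  C_31 = (-0.40)(-0.30) − (-0.45)(0.85) = 0.5025
  C_32 = −[(0.95)(-0.30) − (-0.45)(-0.15)] = 0.3525
  C_33 = (0.95)(0.85) − (-0.40)(-0.15) = 0.7475
det(I−A) = Σ_j (I−A)_1j·C_1j = (0.95)(0.6775) + (-0.40)(0.1875) + (-0.45)(0.1925) = 0.4820
adj(I−A) = Cᵀ =
  [ 0.6775   0.4075   0.5025]
  [ 0.1875   0.7175   0.3525]
  [ 0.1925   0.2225   0.7475]
(I − A)⁻¹ = adj(I−A) / det(I−A) ≈
  [   1.4056     0.8454     1.0425]
  [   0.3890     1.4886     0.7313]
  [   0.3994     0.4616     1.5508]
The output multiplier for sector j is the column-j sum of the Leontief inverse (I − A)⁻¹ = adj(I−A) / det(I−A).
Column P of adj(I−A): (0.4075, 0.7175, 0.2225); det(I−A) = 0.4820.
m_P = (0.4075 + 0.7175 + 0.2225) / 0.4820 = 1.3475 / 0.4820 ≈ 2.796.

m_P = 2.796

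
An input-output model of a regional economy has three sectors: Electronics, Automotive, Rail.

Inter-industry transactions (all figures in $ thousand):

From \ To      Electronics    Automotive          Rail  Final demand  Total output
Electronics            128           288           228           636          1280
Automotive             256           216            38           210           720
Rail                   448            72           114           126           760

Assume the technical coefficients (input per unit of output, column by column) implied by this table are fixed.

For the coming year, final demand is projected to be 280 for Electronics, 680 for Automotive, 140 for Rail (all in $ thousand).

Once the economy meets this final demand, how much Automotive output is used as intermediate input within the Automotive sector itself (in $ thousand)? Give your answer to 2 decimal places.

z_AA = 411.16

Technical coefficients a_ij = z_ij / X_j:
  a_EE = 128/1280 = 0.10, a_AE = 256/1280 = 0.20, a_RE = 448/1280 = 0.35
  a_EA = 288/720 = 0.40, a_AA = 216/720 = 0.30, a_RA = 72/720 = 0.10
  a_ER = 228/760 = 0.30, a_AR = 38/760 = 0.05, a_RR = 114/760 = 0.15
I − A =
  [   0.90    -0.40    -0.30]
  [  -0.20     0.70    -0.05]
  [  -0.35    -0.10     0.85]
Cofactors of I−A, C_ij = (−1)^(i+j)·(minor ij) (rows/columns in the sector order above):
  C_11 = (0.70)(0.85) − (-0.05)(-0.10) = 0.5900
  C_12 = −[(-0.20)(0.85) − (-0.05)(-0.35)] = 0.1875
  C_13 = (-0.20)(-0.10) − (0.70)(-0.35) = 0.2650
  C_21 = −[(-0.40)(0.85) − (-0.30)(-0.10)] = 0.3700
  C_22 = (0.90)(0.85) − (-0.30)(-0.35) = 0.6600
  C_23 = −[(0.90)(-0.10) − (-0.40)(-0.35)] = 0.2300
  C_31 = (-0.40)(-0.05) − (-0.30)(0.70) = 0.2300
  C_32 = −[(0.90)(-0.05) − (-0.30)(-0.20)] = 0.1050
  C_33 = (0.90)(0.70) − (-0.40)(-0.20) = 0.5500
det(I−A) = Σ_j (I−A)_1j·C_1j = (0.90)(0.5900) + (-0.40)(0.1875) + (-0.30)(0.2650) = 0.3765
adj(I−A) = Cᵀ =
  [ 0.5900   0.3700   0.2300]
  [ 0.1875   0.6600   0.1050]
  [ 0.2650   0.2300   0.5500]
(I − A)⁻¹ = adj(I−A) / det(I−A) ≈
  [   1.5671     0.9827     0.6109]
  [   0.4980     1.7530     0.2789]
  [   0.7039     0.6109     1.4608]
First solve x = (I − A)⁻¹ d = adj(I−A)·d / det(I−A); in particular x_A = (0.1875·280 + 0.6600·680 + 0.1050·140) / 0.3765 = 516.00 / 0.3765 ≈ 1370.5179.
Intermediate flow from A to A: z_AA = a_AA · x_A = 0.30 × 516.00 / 0.3765 = 154.80 / 0.3765 ≈ 411.16.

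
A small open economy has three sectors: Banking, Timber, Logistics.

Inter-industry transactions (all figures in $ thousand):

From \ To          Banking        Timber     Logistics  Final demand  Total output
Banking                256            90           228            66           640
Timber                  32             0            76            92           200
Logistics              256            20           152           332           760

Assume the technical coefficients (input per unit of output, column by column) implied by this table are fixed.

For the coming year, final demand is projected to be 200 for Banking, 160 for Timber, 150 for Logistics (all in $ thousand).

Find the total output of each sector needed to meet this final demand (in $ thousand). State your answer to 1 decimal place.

x_B = 859.9, x_T = 268.1, x_L = 650.9

Technical coefficients a_ij = z_ij / X_j:
  a_BB = 256/640 = 0.40, a_TB = 32/640 = 0.05, a_LB = 256/640 = 0.40
  a_BT = 90/200 = 0.45, a_TT = 0/200 = 0.00, a_LT = 20/200 = 0.10
  a_BL = 228/760 = 0.30, a_TL = 76/760 = 0.10, a_LL = 152/760 = 0.20
I − A =
  [   0.60    -0.45    -0.30]
  [  -0.05     1.00    -0.10]
  [  -0.40    -0.10     0.80]
Cofactors of I−A, C_ij = (−1)^(i+j)·(minor ij) (rows/columns in the sector order above):
  C_11 = (1.00)(0.80) − (-0.10)(-0.10) = 0.7900
  C_12 = −[(-0.05)(0.80) − (-0.10)(-0.40)] = 0.0800
  C_13 = (-0.05)(-0.10) − (1.00)(-0.40) = 0.4050
  C_21 = −[(-0.45)(0.80) − (-0.30)(-0.10)] = 0.3900
  C_22 = (0.60)(0.80) − (-0.30)(-0.40) = 0.3600
  C_23 = −[(0.60)(-0.10) − (-0.45)(-0.40)] = 0.2400
  C_31 = (-0.45)(-0.10) − (-0.30)(1.00) = 0.3450
  C_32 = −[(0.60)(-0.10) − (-0.30)(-0.05)] = 0.0750
  C_33 = (0.60)(1.00) − (-0.45)(-0.05) = 0.5775
det(I−A) = Σ_j (I−A)_1j·C_1j = (0.60)(0.7900) + (-0.45)(0.0800) + (-0.30)(0.4050) = 0.3165
adj(I−A) = Cᵀ =
  [ 0.7900   0.3900   0.3450]
  [ 0.0800   0.3600   0.0750]
  [ 0.4050   0.2400   0.5775]
(I − A)⁻¹ = adj(I−A) / det(I−A) ≈
  [   2.4961     1.2322     1.0900]
  [   0.2528     1.1374     0.2370]
  [   1.2796     0.7583     1.8246]
x = (I − A)⁻¹ d = adj(I−A)·d / det(I−A), with det(I−A) = 0.3165:
  x_B = (0.7900·200 + 0.3900·160 + 0.3450·150) / 0.3165 = 272.15 / 0.3165 ≈ 859.9
  x_T = (0.0800·200 + 0.3600·160 + 0.0750·150) / 0.3165 = 84.85 / 0.3165 ≈ 268.1
  x_L = (0.4050·200 + 0.2400·160 + 0.5775·150) / 0.3165 = 206.025 / 0.3165 ≈ 650.9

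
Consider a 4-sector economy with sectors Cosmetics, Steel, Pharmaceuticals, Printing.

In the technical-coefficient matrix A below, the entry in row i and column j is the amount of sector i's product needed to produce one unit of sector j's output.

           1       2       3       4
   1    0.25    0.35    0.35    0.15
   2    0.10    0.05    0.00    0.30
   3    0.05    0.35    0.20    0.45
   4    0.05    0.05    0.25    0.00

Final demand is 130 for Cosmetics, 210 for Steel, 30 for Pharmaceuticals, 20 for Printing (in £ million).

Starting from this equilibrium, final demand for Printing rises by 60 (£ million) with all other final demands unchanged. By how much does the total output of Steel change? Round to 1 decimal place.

I − A =
  [   0.75    -0.35    -0.35    -0.15]
  [  -0.10     0.95     0.00    -0.30]
  [  -0.05    -0.35     0.80    -0.45]
  [  -0.05    -0.05    -0.25     1.00]
Compute the cofactors C_ij = (−1)^(i+j)·(3×3 minor ij) of I−A; the adjugate is their transpose:
adj(I−A) = Cᵀ =
  [ 0.614875   0.390125   0.389125   0.384375]
  [ 0.084500   0.482375   0.100250   0.202500]
  [ 0.110625   0.302500   0.653125   0.401250]
  [ 0.062625   0.119250   0.187750   0.513125]
det(I−A) = Σ_j (I−A)_1j·C_1j = (0.75)(0.614875) + (-0.35)(0.084500) + (-0.35)(0.110625) + (-0.15)(0.062625) = 0.38346875
(I − A)⁻¹ = adj(I−A) / det(I−A) ≈
  [   1.6035     1.0174     1.0148     1.0024]
  [   0.2204     1.2579     0.2614     0.5281]
  [   0.2885     0.7889     1.7032     1.0464]
  [   0.1633     0.3110     0.4896     1.3381]
Δx = (I − A)⁻¹ Δd with Δd having +60 in the Printing component and 0 elsewhere.
So Δx_2 = L_24 · (+60), where L_24 = adj(I−A)_24 / det(I−A) = 0.202500 / 0.38346875.
Δx_2 = 0.202500 × (+60) / 0.38346875 = 12.15 / 0.38346875 ≈ 31.7.

Δx_2 = 31.7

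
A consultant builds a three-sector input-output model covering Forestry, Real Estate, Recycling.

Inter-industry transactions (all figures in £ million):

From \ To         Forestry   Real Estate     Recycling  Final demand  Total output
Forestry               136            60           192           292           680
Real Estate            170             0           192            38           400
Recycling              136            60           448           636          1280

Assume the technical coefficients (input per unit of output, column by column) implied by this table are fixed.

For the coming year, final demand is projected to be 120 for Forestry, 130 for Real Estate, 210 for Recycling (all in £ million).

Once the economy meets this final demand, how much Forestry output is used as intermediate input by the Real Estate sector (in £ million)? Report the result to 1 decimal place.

z_12 = 41.1

Technical coefficients a_ij = z_ij / X_j:
  a_11 = 136/680 = 0.20, a_21 = 170/680 = 0.25, a_31 = 136/680 = 0.20
  a_12 = 60/400 = 0.15, a_22 = 0/400 = 0.00, a_32 = 60/400 = 0.15
  a_13 = 192/1280 = 0.15, a_23 = 192/1280 = 0.15, a_33 = 448/1280 = 0.35
I − A =
  [   0.80    -0.15    -0.15]
  [  -0.25     1.00    -0.15]
  [  -0.20    -0.15     0.65]
Cofactors of I−A, C_ij = (−1)^(i+j)·(minor ij) (rows/columns in the sector order above):
  C_11 = (1.00)(0.65) − (-0.15)(-0.15) = 0.6275
  C_12 = −[(-0.25)(0.65) − (-0.15)(-0.20)] = 0.1925
  C_13 = (-0.25)(-0.15) − (1.00)(-0.20) = 0.2375
  C_21 = −[(-0.15)(0.65) − (-0.15)(-0.15)] = 0.1200
  C_22 = (0.80)(0.65) − (-0.15)(-0.20) = 0.4900
  C_23 = −[(0.80)(-0.15) − (-0.15)(-0.20)] = 0.1500
  C_31 = (-0.15)(-0.15) − (-0.15)(1.00) = 0.1725
  C_32 = −[(0.80)(-0.15) − (-0.15)(-0.25)] = 0.1575
  C_33 = (0.80)(1.00) − (-0.15)(-0.25) = 0.7625
det(I−A) = Σ_j (I−A)_1j·C_1j = (0.80)(0.6275) + (-0.15)(0.1925) + (-0.15)(0.2375) = 0.4375
adj(I−A) = Cᵀ =
  [ 0.6275   0.1200   0.1725]
  [ 0.1925   0.4900   0.1575]
  [ 0.2375   0.1500   0.7625]
(I − A)⁻¹ = adj(I−A) / det(I−A) ≈
  [   1.4343     0.2743     0.3943]
  [   0.4400     1.1200     0.3600]
  [   0.5429     0.3429     1.7429]
First solve x = (I − A)⁻¹ d = adj(I−A)·d / det(I−A); in particular x_2 = (0.1925·120 + 0.4900·130 + 0.1575·210) / 0.4375 = 119.875 / 0.4375 = 274.000.
Intermediate flow from 1 to 2: z_12 = a_12 · x_2 = 0.15 × 119.875 / 0.4375 = 17.98125 / 0.4375 = 41.1.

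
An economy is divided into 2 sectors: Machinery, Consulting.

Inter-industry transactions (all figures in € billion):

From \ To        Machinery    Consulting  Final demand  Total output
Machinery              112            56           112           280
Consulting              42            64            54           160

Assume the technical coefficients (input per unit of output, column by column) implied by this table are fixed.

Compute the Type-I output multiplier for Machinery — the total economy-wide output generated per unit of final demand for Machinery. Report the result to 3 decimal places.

Technical coefficients a_ij = z_ij / X_j:
  a_MM = 112/280 = 0.40, a_CM = 42/280 = 0.15
  a_MC = 56/160 = 0.35, a_CC = 64/160 = 0.40
I − A =
  [   0.60    -0.35]
  [  -0.15     0.60]
det(I−A) = (0.60)(0.60) − (-0.35)(-0.15) = 0.3075
adj(I−A) = [[0.60, 0.35], [0.15, 0.60]]
(I − A)⁻¹ = adj(I−A) / det(I−A) ≈
  [   1.9512     1.1382]
  [   0.4878     1.9512]
The output multiplier for sector j is the column-j sum of the Leontief inverse (I − A)⁻¹ = adj(I−A) / det(I−A).
Column M of adj(I−A): (0.60, 0.15); det(I−A) = 0.3075.
m_M = (0.60 + 0.15) / 0.3075 = 0.75 / 0.3075 ≈ 2.439.

m_M = 2.439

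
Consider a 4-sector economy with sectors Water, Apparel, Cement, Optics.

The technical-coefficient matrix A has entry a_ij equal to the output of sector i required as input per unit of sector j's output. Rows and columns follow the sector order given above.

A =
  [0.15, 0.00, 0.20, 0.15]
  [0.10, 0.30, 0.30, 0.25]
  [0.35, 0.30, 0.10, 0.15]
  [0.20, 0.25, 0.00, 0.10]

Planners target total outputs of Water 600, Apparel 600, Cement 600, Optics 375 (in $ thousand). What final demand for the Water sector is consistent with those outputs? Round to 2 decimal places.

I − A =
  [   0.85     0.00    -0.20    -0.15]
  [  -0.10     0.70    -0.30    -0.25]
  [  -0.35    -0.30     0.90    -0.15]
  [  -0.20    -0.25     0.00     0.90]
d = (I − A) x:
  d_1 = (+0.85)·600 + (+0.00)·600 + (-0.20)·600 + (-0.15)·375 = 333.75
  d_2 = (-0.10)·600 + (+0.70)·600 + (-0.30)·600 + (-0.25)·375 = 86.25
  d_3 = (-0.35)·600 + (-0.30)·600 + (+0.90)·600 + (-0.15)·375 = 93.75
  d_4 = (-0.20)·600 + (-0.25)·600 + (+0.00)·600 + (+0.90)·375 = 67.50

d_1 = 333.75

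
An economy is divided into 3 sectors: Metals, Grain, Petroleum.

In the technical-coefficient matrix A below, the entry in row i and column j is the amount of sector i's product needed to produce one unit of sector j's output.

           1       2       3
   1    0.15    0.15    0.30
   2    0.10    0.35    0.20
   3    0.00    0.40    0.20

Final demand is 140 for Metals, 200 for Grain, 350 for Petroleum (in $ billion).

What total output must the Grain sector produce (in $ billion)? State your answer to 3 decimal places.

x_2 = 620.571

I − A =
  [   0.85    -0.15    -0.30]
  [  -0.10     0.65    -0.20]
  [   0.00    -0.40     0.80]
Cofactors of I−A, C_ij = (−1)^(i+j)·(minor ij) (rows/columns in the sector order above):
  C_11 = (0.65)(0.80) − (-0.20)(-0.40) = 0.4400
  C_12 = −[(-0.10)(0.80) − (-0.20)(0.00)] = 0.0800
  C_13 = (-0.10)(-0.40) − (0.65)(0.00) = 0.0400
  C_21 = −[(-0.15)(0.80) − (-0.30)(-0.40)] = 0.2400
  C_22 = (0.85)(0.80) − (-0.30)(0.00) = 0.6800
  C_23 = −[(0.85)(-0.40) − (-0.15)(0.00)] = 0.3400
  C_31 = (-0.15)(-0.20) − (-0.30)(0.65) = 0.2250
  C_32 = −[(0.85)(-0.20) − (-0.30)(-0.10)] = 0.2000
  C_33 = (0.85)(0.65) − (-0.15)(-0.10) = 0.5375
det(I−A) = Σ_j (I−A)_1j·C_1j = (0.85)(0.4400) + (-0.15)(0.0800) + (-0.30)(0.0400) = 0.3500
adj(I−A) = Cᵀ =
  [ 0.4400   0.2400   0.2250]
  [ 0.0800   0.6800   0.2000]
  [ 0.0400   0.3400   0.5375]
(I − A)⁻¹ = adj(I−A) / det(I−A) ≈
  [   1.2571     0.6857     0.6429]
  [   0.2286     1.9429     0.5714]
  [   0.1143     0.9714     1.5357]
x = (I − A)⁻¹ d = adj(I−A)·d / det(I−A), with det(I−A) = 0.3500:
  x_1 = (0.4400·140 + 0.2400·200 + 0.2250·350) / 0.3500 = 188.35 / 0.3500 ≈ 538.143
  x_2 = (0.0800·140 + 0.6800·200 + 0.2000·350) / 0.3500 = 217.20 / 0.3500 ≈ 620.571
  x_3 = (0.0400·140 + 0.3400·200 + 0.5375·350) / 0.3500 = 261.725 / 0.3500 ≈ 747.786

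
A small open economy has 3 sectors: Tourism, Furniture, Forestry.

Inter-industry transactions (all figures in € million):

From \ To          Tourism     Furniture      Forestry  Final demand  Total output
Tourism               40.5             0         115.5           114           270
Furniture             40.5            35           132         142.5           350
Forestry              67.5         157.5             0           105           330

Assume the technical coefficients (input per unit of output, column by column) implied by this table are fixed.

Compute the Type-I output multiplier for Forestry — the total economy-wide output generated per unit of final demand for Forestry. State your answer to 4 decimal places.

m_3 = 2.8894

Technical coefficients a_ij = z_ij / X_j:
  a_11 = 40.5/270 = 0.15, a_21 = 40.5/270 = 0.15, a_31 = 67.5/270 = 0.25
  a_12 = 0/350 = 0.00, a_22 = 35/350 = 0.10, a_32 = 157.5/350 = 0.45
  a_13 = 115.5/330 = 0.35, a_23 = 132/330 = 0.40, a_33 = 0/330 = 0.00
I − A =
  [   0.85     0.00    -0.35]
  [  -0.15     0.90    -0.40]
  [  -0.25    -0.45     1.00]
Cofactors of I−A, C_ij = (−1)^(i+j)·(minor ij) (rows/columns in the sector order above):
  C_11 = (0.90)(1.00) − (-0.40)(-0.45) = 0.7200
  C_12 = −[(-0.15)(1.00) − (-0.40)(-0.25)] = 0.2500
  C_13 = (-0.15)(-0.45) − (0.90)(-0.25) = 0.2925
  C_21 = −[(0.00)(1.00) − (-0.35)(-0.45)] = 0.1575
  C_22 = (0.85)(1.00) − (-0.35)(-0.25) = 0.7625
  C_23 = −[(0.85)(-0.45) − (0.00)(-0.25)] = 0.3825
  C_31 = (0.00)(-0.40) − (-0.35)(0.90) = 0.3150
  C_32 = −[(0.85)(-0.40) − (-0.35)(-0.15)] = 0.3925
  C_33 = (0.85)(0.90) − (0.00)(-0.15) = 0.7650
det(I−A) = Σ_j (I−A)_1j·C_1j = (0.85)(0.7200) + (0.00)(0.2500) + (-0.35)(0.2925) = 0.509625
adj(I−A) = Cᵀ =
  [ 0.7200   0.1575   0.3150]
  [ 0.2500   0.7625   0.3925]
  [ 0.2925   0.3825   0.7650]
(I − A)⁻¹ = adj(I−A) / det(I−A) ≈
  [   1.41280     0.30905     0.61810]
  [   0.49056     1.49620     0.77017]
  [   0.57395     0.75055     1.50110]
The output multiplier for sector j is the column-j sum of the Leontief inverse (I − A)⁻¹ = adj(I−A) / det(I−A).
Column 3 of adj(I−A): (0.3150, 0.3925, 0.7650); det(I−A) = 0.509625.
m_3 = (0.3150 + 0.3925 + 0.7650) / 0.509625 = 1.4725 / 0.509625 ≈ 2.8894.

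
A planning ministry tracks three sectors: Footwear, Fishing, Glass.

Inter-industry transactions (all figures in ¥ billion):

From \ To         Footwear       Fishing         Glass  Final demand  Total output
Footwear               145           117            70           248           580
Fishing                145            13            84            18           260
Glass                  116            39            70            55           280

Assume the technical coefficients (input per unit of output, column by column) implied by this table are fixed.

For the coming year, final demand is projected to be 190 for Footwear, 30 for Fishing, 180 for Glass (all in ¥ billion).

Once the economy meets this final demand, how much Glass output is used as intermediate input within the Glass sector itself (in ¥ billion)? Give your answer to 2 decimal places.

z_33 = 118.32

Technical coefficients a_ij = z_ij / X_j:
  a_11 = 145/580 = 0.25, a_21 = 145/580 = 0.25, a_31 = 116/580 = 0.20
  a_12 = 117/260 = 0.45, a_22 = 13/260 = 0.05, a_32 = 39/260 = 0.15
  a_13 = 70/280 = 0.25, a_23 = 84/280 = 0.30, a_33 = 70/280 = 0.25
I − A =
  [   0.75    -0.45    -0.25]
  [  -0.25     0.95    -0.30]
  [  -0.20    -0.15     0.75]
Cofactors of I−A, C_ij = (−1)^(i+j)·(minor ij) (rows/columns in the sector order above):
  C_11 = (0.95)(0.75) − (-0.30)(-0.15) = 0.6675
  C_12 = −[(-0.25)(0.75) − (-0.30)(-0.20)] = 0.2475
  C_13 = (-0.25)(-0.15) − (0.95)(-0.20) = 0.2275
  C_21 = −[(-0.45)(0.75) − (-0.25)(-0.15)] = 0.3750
  C_22 = (0.75)(0.75) − (-0.25)(-0.20) = 0.5125
  C_23 = −[(0.75)(-0.15) − (-0.45)(-0.20)] = 0.2025
  C_31 = (-0.45)(-0.30) − (-0.25)(0.95) = 0.3725
  C_32 = −[(0.75)(-0.30) − (-0.25)(-0.25)] = 0.2875
  C_33 = (0.75)(0.95) − (-0.45)(-0.25) = 0.6000
det(I−A) = Σ_j (I−A)_1j·C_1j = (0.75)(0.6675) + (-0.45)(0.2475) + (-0.25)(0.2275) = 0.332375
adj(I−A) = Cᵀ =
  [ 0.6675   0.3750   0.3725]
  [ 0.2475   0.5125   0.2875]
  [ 0.2275   0.2025   0.6000]
(I − A)⁻¹ = adj(I−A) / det(I−A) ≈
  [   2.0083     1.1282     1.1207]
  [   0.7446     1.5419     0.8650]
  [   0.6845     0.6093     1.8052]
First solve x = (I − A)⁻¹ d = adj(I−A)·d / det(I−A); in particular x_3 = (0.2275·190 + 0.2025·30 + 0.6000·180) / 0.332375 = 157.30 / 0.332375 ≈ 473.2606.
Intermediate flow from 3 to 3: z_33 = a_33 · x_3 = 0.25 × 157.30 / 0.332375 = 39.325 / 0.332375 ≈ 118.32.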